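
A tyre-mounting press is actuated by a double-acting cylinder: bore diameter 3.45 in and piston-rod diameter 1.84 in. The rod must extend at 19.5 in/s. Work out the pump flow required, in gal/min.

Cap-side area A_cap = π/4 × (3.45 in)² = 9.348 in^2
Q = A × v

Q ≈ 47.3 gal/min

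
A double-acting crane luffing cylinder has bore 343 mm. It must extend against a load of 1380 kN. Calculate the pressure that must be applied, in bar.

Cap-side area A_cap = π/4 × (343 mm)² = 92400 mm^2
P = F / A = 1380 kN / A

P ≈ 149 bar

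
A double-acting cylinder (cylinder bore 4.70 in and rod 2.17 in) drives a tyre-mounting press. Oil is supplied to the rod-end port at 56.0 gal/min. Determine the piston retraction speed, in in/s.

v ≈ 15.8 in/s

Rod-side annular area A_ann = π/4 × (4.70² − 2.17²) = 13.65 in^2
Flow into the rod-end port fills the annular volume.
v = Q / A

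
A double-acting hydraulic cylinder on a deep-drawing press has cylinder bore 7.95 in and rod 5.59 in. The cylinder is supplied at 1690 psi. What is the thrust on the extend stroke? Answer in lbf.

Cap-side area A_cap = π/4 × (7.95 in)² = 49.64 in^2
F = P × A_cap = 1690 psi × A_cap

F ≈ 83900 lbf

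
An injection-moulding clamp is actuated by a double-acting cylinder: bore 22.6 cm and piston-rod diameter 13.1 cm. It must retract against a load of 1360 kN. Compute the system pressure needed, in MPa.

P ≈ 51.1 MPa

Rod-side annular area A_ann = π/4 × (22.6² − 13.1²) = 266.4 cm^2
Retraction: pressure acts on the annular area.
P = F / A = 1360 kN / A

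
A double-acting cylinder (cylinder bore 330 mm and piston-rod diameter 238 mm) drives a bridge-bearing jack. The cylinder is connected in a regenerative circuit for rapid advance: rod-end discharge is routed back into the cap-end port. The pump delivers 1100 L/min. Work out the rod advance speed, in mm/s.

In regeneration the rod-end outflow joins the pump flow into the cap end, so the net volume the pump must supply per unit advance equals the rod cross-section area.
Rod cross-section A_rod = π/4 × (238 mm)² = 44490 mm^2
v = Q_pump / A_rod

v ≈ 412 mm/s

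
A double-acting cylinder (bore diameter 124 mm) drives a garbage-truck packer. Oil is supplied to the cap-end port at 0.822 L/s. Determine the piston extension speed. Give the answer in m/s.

v ≈ 0.0681 m/s

Cap-side area A_cap = π/4 × (124 mm)² = 12080 mm^2
v = Q / A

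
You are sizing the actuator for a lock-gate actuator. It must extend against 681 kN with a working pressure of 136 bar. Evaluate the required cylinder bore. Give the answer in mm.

D ≈ 252 mm

Extension force acts on the full piston face: F = P × (π/4)D².
D = √(4F / (πP)) = √(4 × 681 kN / (π × 136 bar))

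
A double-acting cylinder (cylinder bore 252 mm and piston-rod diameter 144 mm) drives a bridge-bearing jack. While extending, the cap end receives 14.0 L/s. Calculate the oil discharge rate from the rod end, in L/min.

Q_out ≈ 566 L/min

Cap-side area A_cap = π/4 × (252 mm)² = 49880 mm^2
Rod-side annular area A_ann = π/4 × (252² − 144²) = 33590 mm^2
Piston speed v = Q_in/A_cap; rod-end outflow Q_out = v × A_ann = Q_in × A_ann/A_cap.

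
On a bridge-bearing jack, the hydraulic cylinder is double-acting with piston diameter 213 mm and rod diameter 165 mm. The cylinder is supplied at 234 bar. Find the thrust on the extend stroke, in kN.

Cap-side area A_cap = π/4 × (213 mm)² = 35630 mm^2
F = P × A_cap = 234 bar × A_cap

F ≈ 834 kN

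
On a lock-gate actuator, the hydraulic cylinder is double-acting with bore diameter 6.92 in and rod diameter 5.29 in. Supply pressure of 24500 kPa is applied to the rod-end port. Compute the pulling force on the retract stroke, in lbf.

F ≈ 55500 lbf

Rod-side annular area A_ann = π/4 × (6.92² − 5.29²) = 15.63 in^2
On retraction the pressure acts on the annular area (bore minus rod).
F = P × A_ann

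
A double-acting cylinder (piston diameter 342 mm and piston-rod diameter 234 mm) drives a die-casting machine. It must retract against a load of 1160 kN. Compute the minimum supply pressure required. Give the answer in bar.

P ≈ 237 bar

Rod-side annular area A_ann = π/4 × (342² − 234²) = 48860 mm^2
Retraction: pressure acts on the annular area.
P = F / A = 1160 kN / A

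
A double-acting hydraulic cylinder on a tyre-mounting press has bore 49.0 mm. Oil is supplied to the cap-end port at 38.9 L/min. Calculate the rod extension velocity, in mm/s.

Cap-side area A_cap = π/4 × (49.0 mm)² = 1886 mm^2
v = Q / A

v ≈ 344 mm/s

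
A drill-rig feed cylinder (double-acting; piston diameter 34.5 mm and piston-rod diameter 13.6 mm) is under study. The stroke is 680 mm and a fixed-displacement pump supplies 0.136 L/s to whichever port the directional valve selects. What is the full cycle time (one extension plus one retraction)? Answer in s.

Cap-side area A_cap = π/4 × (34.5 mm)² = 934.8 mm^2
Rod-side annular area A_ann = π/4 × (34.5² − 13.6²) = 789.6 mm^2
t_ext = A_cap·L/Q = 4.674 s
t_ret = A_ann·L/Q = 3.948 s
t_cycle = t_ext + t_ret

t ≈ 8.62 s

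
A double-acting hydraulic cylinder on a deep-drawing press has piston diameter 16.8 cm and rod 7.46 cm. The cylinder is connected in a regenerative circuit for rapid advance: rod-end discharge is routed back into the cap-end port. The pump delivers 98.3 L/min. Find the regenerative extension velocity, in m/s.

In regeneration the rod-end outflow joins the pump flow into the cap end, so the net volume the pump must supply per unit advance equals the rod cross-section area.
Rod cross-section A_rod = π/4 × (7.46 cm)² = 43.71 cm^2
v = Q_pump / A_rod

v ≈ 0.375 m/s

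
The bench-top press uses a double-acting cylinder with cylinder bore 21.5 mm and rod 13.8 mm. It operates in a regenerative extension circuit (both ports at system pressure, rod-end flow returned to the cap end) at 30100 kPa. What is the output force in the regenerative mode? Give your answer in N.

With equal pressure on both faces, forces on the annular region cancel; the net push is pressure × rod cross-section.
Rod cross-section A_rod = π/4 × (13.8 mm)² = 149.6 mm^2
F = P × A_rod

F ≈ 4500 N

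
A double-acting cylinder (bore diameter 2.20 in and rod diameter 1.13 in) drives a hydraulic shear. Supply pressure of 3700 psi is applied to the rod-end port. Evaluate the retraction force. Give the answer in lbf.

F ≈ 10400 lbf

Rod-side annular area A_ann = π/4 × (2.20² − 1.13²) = 2.798 in^2
On retraction the pressure acts on the annular area (bore minus rod).
F = P × A_ann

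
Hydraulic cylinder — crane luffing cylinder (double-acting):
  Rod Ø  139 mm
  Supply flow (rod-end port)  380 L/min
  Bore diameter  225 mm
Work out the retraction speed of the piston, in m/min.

Rod-side annular area A_ann = π/4 × (225² − 139²) = 24590 mm^2
Flow into the rod-end port fills the annular volume.
v = Q / A

v ≈ 15.5 m/min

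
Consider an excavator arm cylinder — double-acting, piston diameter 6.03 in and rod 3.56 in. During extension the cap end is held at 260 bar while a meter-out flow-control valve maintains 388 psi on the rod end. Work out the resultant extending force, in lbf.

Cap-side area A_cap = π/4 × (6.03 in)² = 28.56 in^2
Rod-side annular area A_ann = π/4 × (6.03² − 3.56²) = 18.60 in^2
Net thrust = P_cap·A_cap − P_rod·A_ann = 1.077e5 lbf − 7218 lbf

F ≈ 1.00e5 lbf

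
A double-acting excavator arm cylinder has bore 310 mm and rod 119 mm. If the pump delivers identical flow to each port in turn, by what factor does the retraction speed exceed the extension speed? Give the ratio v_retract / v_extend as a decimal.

v_ret/v_ext ≈ 1.17

Cap-side area A_cap = π/4 × (310 mm)² = 75480 mm^2
Rod-side annular area A_ann = π/4 × (310² − 119²) = 64350 mm^2
For equal Q, v ∝ 1/A, so v_ret/v_ext = A_cap/A_ann.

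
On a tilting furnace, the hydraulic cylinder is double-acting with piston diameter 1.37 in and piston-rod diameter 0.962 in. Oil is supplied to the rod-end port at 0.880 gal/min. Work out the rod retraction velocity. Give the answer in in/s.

Rod-side annular area A_ann = π/4 × (1.37² − 0.962²) = 0.7473 in^2
Flow into the rod-end port fills the annular volume.
v = Q / A

v ≈ 4.53 in/s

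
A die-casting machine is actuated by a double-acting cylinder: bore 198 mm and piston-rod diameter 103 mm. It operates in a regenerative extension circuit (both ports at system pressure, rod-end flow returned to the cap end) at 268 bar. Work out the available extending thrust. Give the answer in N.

With equal pressure on both faces, forces on the annular region cancel; the net push is pressure × rod cross-section.
Rod cross-section A_rod = π/4 × (103 mm)² = 8332 mm^2
F = P × A_rod

F ≈ 2.23e5 N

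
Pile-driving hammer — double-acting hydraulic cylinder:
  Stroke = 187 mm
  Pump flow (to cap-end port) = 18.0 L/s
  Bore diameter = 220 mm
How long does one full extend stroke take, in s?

t ≈ 0.395 s

Cap-side area A_cap = π/4 × (220 mm)² = 38010 mm^2
Swept volume V = A × L; t = V / Q = A·L / Q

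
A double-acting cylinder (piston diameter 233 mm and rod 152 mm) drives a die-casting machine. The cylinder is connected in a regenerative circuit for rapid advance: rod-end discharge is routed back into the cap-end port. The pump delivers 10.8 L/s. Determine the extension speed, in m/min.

In regeneration the rod-end outflow joins the pump flow into the cap end, so the net volume the pump must supply per unit advance equals the rod cross-section area.
Rod cross-section A_rod = π/4 × (152 mm)² = 18150 mm^2
v = Q_pump / A_rod

v ≈ 35.7 m/min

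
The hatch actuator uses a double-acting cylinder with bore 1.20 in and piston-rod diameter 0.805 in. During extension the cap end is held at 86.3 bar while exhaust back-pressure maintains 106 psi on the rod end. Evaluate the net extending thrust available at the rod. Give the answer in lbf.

F ≈ 1350 lbf

Cap-side area A_cap = π/4 × (1.20 in)² = 1.131 in^2
Rod-side annular area A_ann = π/4 × (1.20² − 0.805²) = 0.6220 in^2
Net thrust = P_cap·A_cap − P_rod·A_ann = 1416 lbf − 65.93 lbf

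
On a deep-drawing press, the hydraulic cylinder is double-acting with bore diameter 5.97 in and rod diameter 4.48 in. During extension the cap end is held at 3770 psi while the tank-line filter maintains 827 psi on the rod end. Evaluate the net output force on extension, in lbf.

F ≈ 95400 lbf

Cap-side area A_cap = π/4 × (5.97 in)² = 27.99 in^2
Rod-side annular area A_ann = π/4 × (5.97² − 4.48²) = 12.23 in^2
Net thrust = P_cap·A_cap − P_rod·A_ann = 1.055e5 lbf − 10110 lbf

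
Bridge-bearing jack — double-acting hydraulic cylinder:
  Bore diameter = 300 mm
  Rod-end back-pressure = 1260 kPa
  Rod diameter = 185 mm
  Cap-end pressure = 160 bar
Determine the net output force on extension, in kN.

Cap-side area A_cap = π/4 × (300 mm)² = 70690 mm^2
Rod-side annular area A_ann = π/4 × (300² − 185²) = 43810 mm^2
Net thrust = P_cap·A_cap − P_rod·A_ann = 1131 kN − 55.20 kN

F ≈ 1080 kN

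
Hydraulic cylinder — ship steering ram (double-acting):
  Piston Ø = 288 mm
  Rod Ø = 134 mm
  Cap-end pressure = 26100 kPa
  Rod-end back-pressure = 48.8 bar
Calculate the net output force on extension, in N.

Cap-side area A_cap = π/4 × (288 mm)² = 65140 mm^2
Rod-side annular area A_ann = π/4 × (288² − 134²) = 51040 mm^2
Net thrust = P_cap·A_cap − P_rod·A_ann = 1.700e6 N − 2.491e5 N

F ≈ 1.45e6 N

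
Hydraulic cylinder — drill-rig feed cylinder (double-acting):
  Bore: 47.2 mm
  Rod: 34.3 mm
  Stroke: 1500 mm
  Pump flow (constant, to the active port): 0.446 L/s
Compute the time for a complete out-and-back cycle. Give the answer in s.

Cap-side area A_cap = π/4 × (47.2 mm)² = 1750 mm^2
Rod-side annular area A_ann = π/4 × (47.2² − 34.3²) = 825.7 mm^2
t_ext = A_cap·L/Q = 5.885 s
t_ret = A_ann·L/Q = 2.777 s
t_cycle = t_ext + t_ret

t ≈ 8.66 s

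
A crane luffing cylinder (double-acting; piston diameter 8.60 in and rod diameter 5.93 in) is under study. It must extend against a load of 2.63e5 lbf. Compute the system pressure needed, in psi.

P ≈ 4530 psi

Cap-side area A_cap = π/4 × (8.60 in)² = 58.09 in^2
P = F / A = 2.63e5 lbf / A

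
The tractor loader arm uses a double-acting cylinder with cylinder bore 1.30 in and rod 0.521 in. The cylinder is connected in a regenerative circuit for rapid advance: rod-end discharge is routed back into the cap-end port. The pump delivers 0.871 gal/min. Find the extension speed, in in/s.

v ≈ 15.7 in/s

In regeneration the rod-end outflow joins the pump flow into the cap end, so the net volume the pump must supply per unit advance equals the rod cross-section area.
Rod cross-section A_rod = π/4 × (0.521 in)² = 0.2132 in^2
v = Q_pump / A_rod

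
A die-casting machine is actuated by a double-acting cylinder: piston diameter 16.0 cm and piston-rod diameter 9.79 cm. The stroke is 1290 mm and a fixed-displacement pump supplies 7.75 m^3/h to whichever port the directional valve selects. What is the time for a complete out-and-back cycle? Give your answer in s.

Cap-side area A_cap = π/4 × (16.0 cm)² = 201.1 cm^2
Rod-side annular area A_ann = π/4 × (16.0² − 9.79²) = 125.8 cm^2
t_ext = A_cap·L/Q = 12.05 s
t_ret = A_ann·L/Q = 7.537 s
t_cycle = t_ext + t_ret

t ≈ 19.6 s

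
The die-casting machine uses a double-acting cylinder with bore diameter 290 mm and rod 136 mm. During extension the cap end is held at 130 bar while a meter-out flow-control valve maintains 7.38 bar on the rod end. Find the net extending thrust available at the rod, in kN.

F ≈ 821 kN

Cap-side area A_cap = π/4 × (290 mm)² = 66050 mm^2
Rod-side annular area A_ann = π/4 × (290² − 136²) = 51530 mm^2
Net thrust = P_cap·A_cap − P_rod·A_ann = 858.7 kN − 38.03 kN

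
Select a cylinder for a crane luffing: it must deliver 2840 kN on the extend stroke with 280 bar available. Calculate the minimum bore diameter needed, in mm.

Extension force acts on the full piston face: F = P × (π/4)D².
D = √(4F / (πP)) = √(4 × 2840 kN / (π × 280 bar))

D ≈ 359 mm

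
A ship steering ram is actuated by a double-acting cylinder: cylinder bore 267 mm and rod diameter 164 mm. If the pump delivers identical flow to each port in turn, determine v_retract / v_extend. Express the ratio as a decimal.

Cap-side area A_cap = π/4 × (267 mm)² = 55990 mm^2
Rod-side annular area A_ann = π/4 × (267² − 164²) = 34870 mm^2
For equal Q, v ∝ 1/A, so v_ret/v_ext = A_cap/A_ann.

v_ret/v_ext ≈ 1.61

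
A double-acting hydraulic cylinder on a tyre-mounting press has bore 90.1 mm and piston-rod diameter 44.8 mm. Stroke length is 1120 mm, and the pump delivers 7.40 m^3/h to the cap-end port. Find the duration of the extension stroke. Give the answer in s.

t ≈ 3.47 s

Cap-side area A_cap = π/4 × (90.1 mm)² = 6376 mm^2
Swept volume V = A × L; t = V / Q = A·L / Q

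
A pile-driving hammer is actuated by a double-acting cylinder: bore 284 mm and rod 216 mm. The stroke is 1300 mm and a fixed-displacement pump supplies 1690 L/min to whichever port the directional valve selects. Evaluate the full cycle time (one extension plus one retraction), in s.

Cap-side area A_cap = π/4 × (284 mm)² = 63350 mm^2
Rod-side annular area A_ann = π/4 × (284² − 216²) = 26700 mm^2
t_ext = A_cap·L/Q = 2.924 s
t_ret = A_ann·L/Q = 1.232 s
t_cycle = t_ext + t_ret

t ≈ 4.16 s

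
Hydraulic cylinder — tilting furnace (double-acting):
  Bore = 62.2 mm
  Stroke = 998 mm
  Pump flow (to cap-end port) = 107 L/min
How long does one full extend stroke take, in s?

Cap-side area A_cap = π/4 × (62.2 mm)² = 3039 mm^2
Swept volume V = A × L; t = V / Q = A·L / Q

t ≈ 1.70 s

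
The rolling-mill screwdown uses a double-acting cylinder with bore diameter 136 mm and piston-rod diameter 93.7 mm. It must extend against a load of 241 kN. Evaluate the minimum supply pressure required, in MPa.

P ≈ 16.6 MPa

Cap-side area A_cap = π/4 × (136 mm)² = 14530 mm^2
P = F / A = 241 kN / A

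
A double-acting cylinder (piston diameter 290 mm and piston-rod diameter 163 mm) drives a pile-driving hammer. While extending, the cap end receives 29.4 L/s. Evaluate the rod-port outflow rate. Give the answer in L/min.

Q_out ≈ 1210 L/min

Cap-side area A_cap = π/4 × (290 mm)² = 66050 mm^2
Rod-side annular area A_ann = π/4 × (290² − 163²) = 45180 mm^2
Piston speed v = Q_in/A_cap; rod-end outflow Q_out = v × A_ann = Q_in × A_ann/A_cap.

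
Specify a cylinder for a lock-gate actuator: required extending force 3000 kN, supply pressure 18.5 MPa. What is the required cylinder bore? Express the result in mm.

D ≈ 454 mm

Extension force acts on the full piston face: F = P × (π/4)D².
D = √(4F / (πP)) = √(4 × 3000 kN / (π × 18.5 MPa))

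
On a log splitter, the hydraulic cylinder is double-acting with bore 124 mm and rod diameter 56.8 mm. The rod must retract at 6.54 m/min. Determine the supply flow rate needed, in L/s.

Q ≈ 1.04 L/s

Rod-side annular area A_ann = π/4 × (124² − 56.8²) = 9542 mm^2
Q = A × v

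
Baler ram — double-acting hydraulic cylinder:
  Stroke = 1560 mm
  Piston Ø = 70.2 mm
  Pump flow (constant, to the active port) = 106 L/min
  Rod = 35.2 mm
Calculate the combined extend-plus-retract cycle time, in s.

t ≈ 5.98 s

Cap-side area A_cap = π/4 × (70.2 mm)² = 3870 mm^2
Rod-side annular area A_ann = π/4 × (70.2² − 35.2²) = 2897 mm^2
t_ext = A_cap·L/Q = 3.418 s
t_ret = A_ann·L/Q = 2.558 s
t_cycle = t_ext + t_ret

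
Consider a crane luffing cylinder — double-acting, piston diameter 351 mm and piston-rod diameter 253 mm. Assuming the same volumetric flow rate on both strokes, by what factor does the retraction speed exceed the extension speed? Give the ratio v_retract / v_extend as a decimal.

Cap-side area A_cap = π/4 × (351 mm)² = 96760 mm^2
Rod-side annular area A_ann = π/4 × (351² − 253²) = 46490 mm^2
For equal Q, v ∝ 1/A, so v_ret/v_ext = A_cap/A_ann.

v_ret/v_ext ≈ 2.08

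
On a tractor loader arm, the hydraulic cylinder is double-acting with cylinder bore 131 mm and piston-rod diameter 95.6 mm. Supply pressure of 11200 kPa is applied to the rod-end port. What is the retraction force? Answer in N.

Rod-side annular area A_ann = π/4 × (131² − 95.6²) = 6300 mm^2
On retraction the pressure acts on the annular area (bore minus rod).
F = P × A_ann

F ≈ 70600 N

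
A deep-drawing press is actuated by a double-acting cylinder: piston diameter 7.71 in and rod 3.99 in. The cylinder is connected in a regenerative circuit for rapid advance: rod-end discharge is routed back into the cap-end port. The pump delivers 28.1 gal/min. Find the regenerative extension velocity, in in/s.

v ≈ 8.65 in/s

In regeneration the rod-end outflow joins the pump flow into the cap end, so the net volume the pump must supply per unit advance equals the rod cross-section area.
Rod cross-section A_rod = π/4 × (3.99 in)² = 12.50 in^2
v = Q_pump / A_rod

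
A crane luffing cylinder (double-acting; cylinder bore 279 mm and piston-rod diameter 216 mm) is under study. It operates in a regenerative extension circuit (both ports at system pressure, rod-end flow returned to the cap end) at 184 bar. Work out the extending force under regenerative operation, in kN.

With equal pressure on both faces, forces on the annular region cancel; the net push is pressure × rod cross-section.
Rod cross-section A_rod = π/4 × (216 mm)² = 36640 mm^2
F = P × A_rod

F ≈ 674 kN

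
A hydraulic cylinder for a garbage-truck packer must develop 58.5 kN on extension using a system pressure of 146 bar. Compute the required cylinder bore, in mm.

D ≈ 71.4 mm

Extension force acts on the full piston face: F = P × (π/4)D².
D = √(4F / (πP)) = √(4 × 58.5 kN / (π × 146 bar))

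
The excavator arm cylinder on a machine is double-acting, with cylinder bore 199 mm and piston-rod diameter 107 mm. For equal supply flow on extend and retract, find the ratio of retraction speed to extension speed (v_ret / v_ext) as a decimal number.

v_ret/v_ext ≈ 1.41

Cap-side area A_cap = π/4 × (199 mm)² = 31100 mm^2
Rod-side annular area A_ann = π/4 × (199² − 107²) = 22110 mm^2
For equal Q, v ∝ 1/A, so v_ret/v_ext = A_cap/A_ann.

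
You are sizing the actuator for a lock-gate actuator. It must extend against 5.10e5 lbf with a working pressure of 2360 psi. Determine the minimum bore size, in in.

Extension force acts on the full piston face: F = P × (π/4)D².
D = √(4F / (πP)) = √(4 × 5.10e5 lbf / (π × 2360 psi))

D ≈ 16.6 in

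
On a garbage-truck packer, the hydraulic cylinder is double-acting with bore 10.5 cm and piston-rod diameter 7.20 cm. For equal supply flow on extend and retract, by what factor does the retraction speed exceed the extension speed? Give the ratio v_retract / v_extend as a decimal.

Cap-side area A_cap = π/4 × (10.5 cm)² = 86.59 cm^2
Rod-side annular area A_ann = π/4 × (10.5² − 7.20²) = 45.88 cm^2
For equal Q, v ∝ 1/A, so v_ret/v_ext = A_cap/A_ann.

v_ret/v_ext ≈ 1.89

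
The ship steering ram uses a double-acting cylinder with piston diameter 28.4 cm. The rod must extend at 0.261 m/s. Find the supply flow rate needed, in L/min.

Cap-side area A_cap = π/4 × (28.4 cm)² = 633.5 cm^2
Q = A × v

Q ≈ 992 L/min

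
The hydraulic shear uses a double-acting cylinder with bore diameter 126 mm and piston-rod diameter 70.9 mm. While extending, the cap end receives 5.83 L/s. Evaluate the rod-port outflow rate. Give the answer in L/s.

Cap-side area A_cap = π/4 × (126 mm)² = 12470 mm^2
Rod-side annular area A_ann = π/4 × (126² − 70.9²) = 8521 mm^2
Piston speed v = Q_in/A_cap; rod-end outflow Q_out = v × A_ann = Q_in × A_ann/A_cap.

Q_out ≈ 3.98 L/s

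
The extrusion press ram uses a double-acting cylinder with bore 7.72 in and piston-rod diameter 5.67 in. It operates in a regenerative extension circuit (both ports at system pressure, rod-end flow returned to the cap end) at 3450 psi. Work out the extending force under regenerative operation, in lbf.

With equal pressure on both faces, forces on the annular region cancel; the net push is pressure × rod cross-section.
Rod cross-section A_rod = π/4 × (5.67 in)² = 25.25 in^2
F = P × A_rod

F ≈ 87100 lbf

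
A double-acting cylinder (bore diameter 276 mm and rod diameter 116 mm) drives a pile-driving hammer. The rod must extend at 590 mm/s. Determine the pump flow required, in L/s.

Q ≈ 35.3 L/s

Cap-side area A_cap = π/4 × (276 mm)² = 59830 mm^2
Q = A × v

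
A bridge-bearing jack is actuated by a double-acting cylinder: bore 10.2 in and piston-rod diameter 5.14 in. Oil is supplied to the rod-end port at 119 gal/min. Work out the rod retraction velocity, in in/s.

Rod-side annular area A_ann = π/4 × (10.2² − 5.14²) = 60.96 in^2
Flow into the rod-end port fills the annular volume.
v = Q / A

v ≈ 7.52 in/s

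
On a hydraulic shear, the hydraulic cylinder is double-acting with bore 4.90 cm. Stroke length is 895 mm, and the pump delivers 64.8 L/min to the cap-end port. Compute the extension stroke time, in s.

Cap-side area A_cap = π/4 × (4.90 cm)² = 18.86 cm^2
Swept volume V = A × L; t = V / Q = A·L / Q

t ≈ 1.56 s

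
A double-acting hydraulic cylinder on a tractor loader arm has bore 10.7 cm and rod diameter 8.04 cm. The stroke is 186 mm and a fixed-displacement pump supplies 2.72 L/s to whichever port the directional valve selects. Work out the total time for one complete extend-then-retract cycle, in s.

t ≈ 0.883 s

Cap-side area A_cap = π/4 × (10.7 cm)² = 89.92 cm^2
Rod-side annular area A_ann = π/4 × (10.7² − 8.04²) = 39.15 cm^2
t_ext = A_cap·L/Q = 0.6149 s
t_ret = A_ann·L/Q = 0.2677 s
t_cycle = t_ext + t_ret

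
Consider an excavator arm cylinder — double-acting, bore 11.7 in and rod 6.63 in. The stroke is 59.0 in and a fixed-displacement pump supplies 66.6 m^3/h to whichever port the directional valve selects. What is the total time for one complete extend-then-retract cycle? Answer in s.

Cap-side area A_cap = π/4 × (11.7 in)² = 107.5 in^2
Rod-side annular area A_ann = π/4 × (11.7² − 6.63²) = 72.99 in^2
t_ext = A_cap·L/Q = 5.619 s
t_ret = A_ann·L/Q = 3.815 s
t_cycle = t_ext + t_ret

t ≈ 9.43 s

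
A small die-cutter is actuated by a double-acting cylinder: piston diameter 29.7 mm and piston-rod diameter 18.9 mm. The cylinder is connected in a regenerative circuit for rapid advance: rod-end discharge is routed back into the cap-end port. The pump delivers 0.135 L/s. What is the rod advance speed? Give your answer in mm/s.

In regeneration the rod-end outflow joins the pump flow into the cap end, so the net volume the pump must supply per unit advance equals the rod cross-section area.
Rod cross-section A_rod = π/4 × (18.9 mm)² = 280.6 mm^2
v = Q_pump / A_rod

v ≈ 481 mm/s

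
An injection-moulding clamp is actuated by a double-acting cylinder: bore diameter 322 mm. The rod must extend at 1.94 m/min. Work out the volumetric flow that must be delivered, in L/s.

Q ≈ 2.63 L/s

Cap-side area A_cap = π/4 × (322 mm)² = 81430 mm^2
Q = A × v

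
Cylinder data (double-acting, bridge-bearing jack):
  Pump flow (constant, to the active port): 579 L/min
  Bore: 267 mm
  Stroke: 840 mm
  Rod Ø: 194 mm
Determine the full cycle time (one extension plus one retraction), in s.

t ≈ 7.17 s

Cap-side area A_cap = π/4 × (267 mm)² = 55990 mm^2
Rod-side annular area A_ann = π/4 × (267² − 194²) = 26430 mm^2
t_ext = A_cap·L/Q = 4.874 s
t_ret = A_ann·L/Q = 2.301 s
t_cycle = t_ext + t_ret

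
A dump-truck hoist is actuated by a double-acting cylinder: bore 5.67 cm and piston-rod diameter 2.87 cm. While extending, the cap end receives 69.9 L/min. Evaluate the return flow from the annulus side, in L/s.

Q_out ≈ 0.867 L/s

Cap-side area A_cap = π/4 × (5.67 cm)² = 25.25 cm^2
Rod-side annular area A_ann = π/4 × (5.67² − 2.87²) = 18.78 cm^2
Piston speed v = Q_in/A_cap; rod-end outflow Q_out = v × A_ann = Q_in × A_ann/A_cap.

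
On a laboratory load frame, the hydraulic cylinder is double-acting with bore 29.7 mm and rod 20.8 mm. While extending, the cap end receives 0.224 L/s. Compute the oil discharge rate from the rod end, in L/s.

Q_out ≈ 0.114 L/s

Cap-side area A_cap = π/4 × (29.7 mm)² = 692.8 mm^2
Rod-side annular area A_ann = π/4 × (29.7² − 20.8²) = 353.0 mm^2
Piston speed v = Q_in/A_cap; rod-end outflow Q_out = v × A_ann = Q_in × A_ann/A_cap.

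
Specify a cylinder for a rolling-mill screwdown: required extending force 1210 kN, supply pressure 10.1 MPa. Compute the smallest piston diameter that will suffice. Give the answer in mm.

Extension force acts on the full piston face: F = P × (π/4)D².
D = √(4F / (πP)) = √(4 × 1210 kN / (π × 10.1 MPa))

D ≈ 391 mm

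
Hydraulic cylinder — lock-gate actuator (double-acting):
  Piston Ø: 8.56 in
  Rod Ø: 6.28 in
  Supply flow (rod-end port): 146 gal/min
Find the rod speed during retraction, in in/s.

Rod-side annular area A_ann = π/4 × (8.56² − 6.28²) = 26.57 in^2
Flow into the rod-end port fills the annular volume.
v = Q / A

v ≈ 21.2 in/s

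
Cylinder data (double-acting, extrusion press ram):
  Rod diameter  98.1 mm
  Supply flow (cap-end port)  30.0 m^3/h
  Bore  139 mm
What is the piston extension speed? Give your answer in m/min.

Cap-side area A_cap = π/4 × (139 mm)² = 15170 mm^2
v = Q / A

v ≈ 32.9 m/min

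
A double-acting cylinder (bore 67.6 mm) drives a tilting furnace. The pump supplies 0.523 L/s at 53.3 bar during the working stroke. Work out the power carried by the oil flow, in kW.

W ≈ 2.79 kW

Hydraulic power = P × Q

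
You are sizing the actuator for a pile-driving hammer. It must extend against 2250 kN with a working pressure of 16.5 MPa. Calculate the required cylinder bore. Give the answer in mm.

D ≈ 417 mm

Extension force acts on the full piston face: F = P × (π/4)D².
D = √(4F / (πP)) = √(4 × 2250 kN / (π × 16.5 MPa))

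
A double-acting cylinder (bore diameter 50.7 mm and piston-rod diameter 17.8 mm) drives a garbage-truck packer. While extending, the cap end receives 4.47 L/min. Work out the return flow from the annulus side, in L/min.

Q_out ≈ 3.92 L/min

Cap-side area A_cap = π/4 × (50.7 mm)² = 2019 mm^2
Rod-side annular area A_ann = π/4 × (50.7² − 17.8²) = 1770 mm^2
Piston speed v = Q_in/A_cap; rod-end outflow Q_out = v × A_ann = Q_in × A_ann/A_cap.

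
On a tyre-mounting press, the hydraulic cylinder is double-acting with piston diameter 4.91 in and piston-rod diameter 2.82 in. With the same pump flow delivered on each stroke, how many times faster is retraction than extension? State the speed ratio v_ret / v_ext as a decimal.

Cap-side area A_cap = π/4 × (4.91 in)² = 18.93 in^2
Rod-side annular area A_ann = π/4 × (4.91² − 2.82²) = 12.69 in^2
For equal Q, v ∝ 1/A, so v_ret/v_ext = A_cap/A_ann.

v_ret/v_ext ≈ 1.49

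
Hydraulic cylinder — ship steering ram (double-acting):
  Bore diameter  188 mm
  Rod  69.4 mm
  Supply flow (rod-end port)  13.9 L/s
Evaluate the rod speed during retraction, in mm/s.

Rod-side annular area A_ann = π/4 × (188² − 69.4²) = 23980 mm^2
Flow into the rod-end port fills the annular volume.
v = Q / A

v ≈ 580 mm/s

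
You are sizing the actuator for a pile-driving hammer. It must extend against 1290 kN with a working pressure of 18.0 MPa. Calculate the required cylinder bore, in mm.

D ≈ 302 mm

Extension force acts on the full piston face: F = P × (π/4)D².
D = √(4F / (πP)) = √(4 × 1290 kN / (π × 18.0 MPa))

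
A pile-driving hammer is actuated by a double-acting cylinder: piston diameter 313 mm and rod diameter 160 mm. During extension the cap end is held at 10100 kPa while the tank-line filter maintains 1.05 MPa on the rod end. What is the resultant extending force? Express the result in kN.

F ≈ 717 kN

Cap-side area A_cap = π/4 × (313 mm)² = 76940 mm^2
Rod-side annular area A_ann = π/4 × (313² − 160²) = 56840 mm^2
Net thrust = P_cap·A_cap − P_rod·A_ann = 777.1 kN − 59.68 kN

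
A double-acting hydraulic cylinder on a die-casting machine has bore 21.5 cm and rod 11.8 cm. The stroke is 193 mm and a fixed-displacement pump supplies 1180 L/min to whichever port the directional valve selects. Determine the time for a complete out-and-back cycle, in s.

t ≈ 0.605 s

Cap-side area A_cap = π/4 × (21.5 cm)² = 363.1 cm^2
Rod-side annular area A_ann = π/4 × (21.5² − 11.8²) = 253.7 cm^2
t_ext = A_cap·L/Q = 0.3563 s
t_ret = A_ann·L/Q = 0.2490 s
t_cycle = t_ext + t_ret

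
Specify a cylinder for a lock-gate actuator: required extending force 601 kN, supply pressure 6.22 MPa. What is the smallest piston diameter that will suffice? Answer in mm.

Extension force acts on the full piston face: F = P × (π/4)D².
D = √(4F / (πP)) = √(4 × 601 kN / (π × 6.22 MPa))

D ≈ 351 mm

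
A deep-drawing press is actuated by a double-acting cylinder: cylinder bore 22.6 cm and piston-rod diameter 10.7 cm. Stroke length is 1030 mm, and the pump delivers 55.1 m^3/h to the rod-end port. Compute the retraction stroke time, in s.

t ≈ 2.09 s

Rod-side annular area A_ann = π/4 × (22.6² − 10.7²) = 311.2 cm^2
Swept volume V = A × L; t = V / Q = A·L / Q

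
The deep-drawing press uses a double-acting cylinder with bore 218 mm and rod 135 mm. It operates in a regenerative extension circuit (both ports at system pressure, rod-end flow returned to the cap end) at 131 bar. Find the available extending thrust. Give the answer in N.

With equal pressure on both faces, forces on the annular region cancel; the net push is pressure × rod cross-section.
Rod cross-section A_rod = π/4 × (135 mm)² = 14310 mm^2
F = P × A_rod

F ≈ 1.88e5 N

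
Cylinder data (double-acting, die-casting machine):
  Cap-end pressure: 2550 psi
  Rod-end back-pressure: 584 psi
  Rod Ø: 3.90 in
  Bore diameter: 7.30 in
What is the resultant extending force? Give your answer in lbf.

F ≈ 89300 lbf

Cap-side area A_cap = π/4 × (7.30 in)² = 41.85 in^2
Rod-side annular area A_ann = π/4 × (7.30² − 3.90²) = 29.91 in^2
Net thrust = P_cap·A_cap − P_rod·A_ann = 1.067e5 lbf − 17470 lbf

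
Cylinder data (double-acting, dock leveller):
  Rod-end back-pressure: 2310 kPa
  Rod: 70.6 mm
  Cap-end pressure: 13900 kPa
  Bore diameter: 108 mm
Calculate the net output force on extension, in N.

F ≈ 1.15e5 N

Cap-side area A_cap = π/4 × (108 mm)² = 9161 mm^2
Rod-side annular area A_ann = π/4 × (108² − 70.6²) = 5246 mm^2
Net thrust = P_cap·A_cap − P_rod·A_ann = 1.273e5 N − 12120 N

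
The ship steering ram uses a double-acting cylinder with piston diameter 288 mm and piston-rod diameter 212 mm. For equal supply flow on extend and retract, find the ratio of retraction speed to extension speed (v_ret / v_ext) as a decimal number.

Cap-side area A_cap = π/4 × (288 mm)² = 65140 mm^2
Rod-side annular area A_ann = π/4 × (288² − 212²) = 29850 mm^2
For equal Q, v ∝ 1/A, so v_ret/v_ext = A_cap/A_ann.

v_ret/v_ext ≈ 2.18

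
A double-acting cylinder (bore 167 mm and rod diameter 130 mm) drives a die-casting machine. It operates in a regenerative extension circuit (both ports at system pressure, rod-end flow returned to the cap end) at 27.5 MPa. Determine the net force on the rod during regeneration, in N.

F ≈ 3.65e5 N

With equal pressure on both faces, forces on the annular region cancel; the net push is pressure × rod cross-section.
Rod cross-section A_rod = π/4 × (130 mm)² = 13270 mm^2
F = P × A_rod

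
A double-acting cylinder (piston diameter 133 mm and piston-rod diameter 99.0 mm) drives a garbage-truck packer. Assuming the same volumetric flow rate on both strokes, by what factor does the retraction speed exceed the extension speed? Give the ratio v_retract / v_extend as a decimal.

v_ret/v_ext ≈ 2.24

Cap-side area A_cap = π/4 × (133 mm)² = 13890 mm^2
Rod-side annular area A_ann = π/4 × (133² − 99.0²) = 6195 mm^2
For equal Q, v ∝ 1/A, so v_ret/v_ext = A_cap/A_ann.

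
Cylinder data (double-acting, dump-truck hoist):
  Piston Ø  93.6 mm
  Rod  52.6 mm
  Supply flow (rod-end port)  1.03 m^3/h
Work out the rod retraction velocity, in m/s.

Rod-side annular area A_ann = π/4 × (93.6² − 52.6²) = 4708 mm^2
Flow into the rod-end port fills the annular volume.
v = Q / A

v ≈ 0.0608 m/s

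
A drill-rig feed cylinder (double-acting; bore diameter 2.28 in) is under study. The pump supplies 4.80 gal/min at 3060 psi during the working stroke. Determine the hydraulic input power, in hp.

Hydraulic power = P × Q

W ≈ 8.57 hp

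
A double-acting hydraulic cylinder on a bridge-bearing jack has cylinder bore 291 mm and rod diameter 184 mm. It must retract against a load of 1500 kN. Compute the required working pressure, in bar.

Rod-side annular area A_ann = π/4 × (291² − 184²) = 39920 mm^2
Retraction: pressure acts on the annular area.
P = F / A = 1500 kN / A

P ≈ 376 bar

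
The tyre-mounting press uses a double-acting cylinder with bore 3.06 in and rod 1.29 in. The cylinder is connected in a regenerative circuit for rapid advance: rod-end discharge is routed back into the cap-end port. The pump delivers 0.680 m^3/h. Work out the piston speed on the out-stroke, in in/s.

In regeneration the rod-end outflow joins the pump flow into the cap end, so the net volume the pump must supply per unit advance equals the rod cross-section area.
Rod cross-section A_rod = π/4 × (1.29 in)² = 1.307 in^2
v = Q_pump / A_rod

v ≈ 8.82 in/s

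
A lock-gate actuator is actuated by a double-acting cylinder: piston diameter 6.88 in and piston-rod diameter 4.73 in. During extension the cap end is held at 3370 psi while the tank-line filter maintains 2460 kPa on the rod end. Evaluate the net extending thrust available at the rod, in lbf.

F ≈ 1.18e5 lbf

Cap-side area A_cap = π/4 × (6.88 in)² = 37.18 in^2
Rod-side annular area A_ann = π/4 × (6.88² − 4.73²) = 19.60 in^2
Net thrust = P_cap·A_cap − P_rod·A_ann = 1.253e5 lbf − 6995 lbf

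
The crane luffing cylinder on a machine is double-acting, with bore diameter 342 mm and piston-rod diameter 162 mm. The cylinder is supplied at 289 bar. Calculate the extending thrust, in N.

Cap-side area A_cap = π/4 × (342 mm)² = 91860 mm^2
F = P × A_cap = 289 bar × A_cap

F ≈ 2.65e6 N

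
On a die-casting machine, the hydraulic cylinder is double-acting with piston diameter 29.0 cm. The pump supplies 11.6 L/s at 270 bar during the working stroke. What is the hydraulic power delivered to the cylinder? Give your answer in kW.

Hydraulic power = P × Q

W ≈ 313 kW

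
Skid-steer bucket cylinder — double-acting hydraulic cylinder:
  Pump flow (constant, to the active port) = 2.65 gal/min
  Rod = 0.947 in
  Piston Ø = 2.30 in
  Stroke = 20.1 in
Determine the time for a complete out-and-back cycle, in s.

t ≈ 15.0 s

Cap-side area A_cap = π/4 × (2.30 in)² = 4.155 in^2
Rod-side annular area A_ann = π/4 × (2.30² − 0.947²) = 3.450 in^2
t_ext = A_cap·L/Q = 8.185 s
t_ret = A_ann·L/Q = 6.798 s
t_cycle = t_ext + t_ret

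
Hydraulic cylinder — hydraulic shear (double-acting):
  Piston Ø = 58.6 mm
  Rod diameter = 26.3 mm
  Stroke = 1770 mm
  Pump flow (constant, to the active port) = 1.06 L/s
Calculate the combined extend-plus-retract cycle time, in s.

t ≈ 8.10 s

Cap-side area A_cap = π/4 × (58.6 mm)² = 2697 mm^2
Rod-side annular area A_ann = π/4 × (58.6² − 26.3²) = 2154 mm^2
t_ext = A_cap·L/Q = 4.504 s
t_ret = A_ann·L/Q = 3.596 s
t_cycle = t_ext + t_ret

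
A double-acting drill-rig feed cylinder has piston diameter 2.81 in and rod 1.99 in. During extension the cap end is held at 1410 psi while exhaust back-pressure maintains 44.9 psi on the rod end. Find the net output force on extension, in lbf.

F ≈ 8610 lbf

Cap-side area A_cap = π/4 × (2.81 in)² = 6.202 in^2
Rod-side annular area A_ann = π/4 × (2.81² − 1.99²) = 3.091 in^2
Net thrust = P_cap·A_cap − P_rod·A_ann = 8744 lbf − 138.8 lbf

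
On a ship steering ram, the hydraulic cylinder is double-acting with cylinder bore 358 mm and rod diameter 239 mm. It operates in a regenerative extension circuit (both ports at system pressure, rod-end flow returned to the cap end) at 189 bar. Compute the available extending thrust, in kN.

F ≈ 848 kN

With equal pressure on both faces, forces on the annular region cancel; the net push is pressure × rod cross-section.
Rod cross-section A_rod = π/4 × (239 mm)² = 44860 mm^2
F = P × A_rod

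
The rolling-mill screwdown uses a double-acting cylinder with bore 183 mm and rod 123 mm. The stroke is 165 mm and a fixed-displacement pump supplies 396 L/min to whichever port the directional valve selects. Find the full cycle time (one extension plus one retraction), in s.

t ≈ 1.02 s

Cap-side area A_cap = π/4 × (183 mm)² = 26300 mm^2
Rod-side annular area A_ann = π/4 × (183² − 123²) = 14420 mm^2
t_ext = A_cap·L/Q = 0.6576 s
t_ret = A_ann·L/Q = 0.3605 s
t_cycle = t_ext + t_ret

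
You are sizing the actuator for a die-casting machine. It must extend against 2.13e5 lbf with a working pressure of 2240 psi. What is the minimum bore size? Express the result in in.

D ≈ 11.0 in

Extension force acts on the full piston face: F = P × (π/4)D².
D = √(4F / (πP)) = √(4 × 2.13e5 lbf / (π × 2240 psi))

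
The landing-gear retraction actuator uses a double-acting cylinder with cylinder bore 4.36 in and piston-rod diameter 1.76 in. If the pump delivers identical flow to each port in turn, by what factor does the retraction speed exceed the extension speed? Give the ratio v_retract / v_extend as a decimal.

v_ret/v_ext ≈ 1.19

Cap-side area A_cap = π/4 × (4.36 in)² = 14.93 in^2
Rod-side annular area A_ann = π/4 × (4.36² − 1.76²) = 12.50 in^2
For equal Q, v ∝ 1/A, so v_ret/v_ext = A_cap/A_ann.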